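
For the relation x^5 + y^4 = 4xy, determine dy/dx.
Apply d/dx to both sides, remembering that y depends on x. Each occurrence of y therefore brings in a y' = dy/dx via the chain rule.

With F(x, y) equal to the left-hand side minus the right, differentiate F term by term:
  d/dx[x^5] = 5x^4
  d/dx[-4xy] = -4x·y' - 4y
  d/dx[y^4] = 4y^3·y'
Adding these up, d/dx[F] = 0 becomes
  (5x^4 - 4y) + (-4x + 4y^3)·y' = 0,
so isolating y',
  dy/dx = -(5x^4 - 4y)/(-4x + 4y^3) = (5x^4/4 - y)/(x - y^3)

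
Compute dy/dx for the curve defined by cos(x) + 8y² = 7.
Differentiate both sides with respect to x, treating y as y(x). By the chain rule, any term containing y contributes a factor of y' = dy/dx when we differentiate it.

Move every term to one side and write the relation as F(x, y) = 0. Term by term,
  d/dx[8y^2] = 16y·y'
  d/dx[cos(x)] = -sin(x)
  d/dx[-7] = 0

The pieces without y' make up ∂F/∂x and the coefficient of y' is ∂F/∂y:
  ∂F/∂x = -sin(x),
  ∂F/∂y = 16y.

Since d/dx[F] = ∂F/∂x + (∂F/∂y)·y' = 0, solve for y':
  (∂F/∂y)·y' = -∂F/∂x
  dy/dx = -(∂F/∂x)/(∂F/∂y) = -(-sin(x))/(16y) = sin(x)/(16y)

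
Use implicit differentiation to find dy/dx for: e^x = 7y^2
Apply d/dx to both sides, remembering that y depends on x. Each occurrence of y therefore brings in a y' = dy/dx via the chain rule.

With F(x, y) equal to the left-hand side minus the right, differentiate F term by term:
  d/dx[-7y^2] = -14y·y'
  d/dx[e^(x)] = e^(x)
Adding these up, d/dx[F] = 0 becomes
  (e^(x)) + (-14y)·y' = 0,
so isolating y',
  dy/dx = -(e^(x))/(-14y) = e^(x)/(14y)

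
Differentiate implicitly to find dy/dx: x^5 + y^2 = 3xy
Differentiate both sides with respect to x, treating y as y(x). By the chain rule, any term containing y contributes a factor of y' = dy/dx when we differentiate it.

Move every term to one side and write the relation as F(x, y) = 0. Term by term,
  d/dx[x^5] = 5x^4
  d/dx[-3xy] = -3x·y' - 3y
  d/dx[y^2] = 2y·y'

The pieces without y' make up ∂F/∂x and the coefficient of y' is ∂F/∂y:
  ∂F/∂x = 5x^4 - 3y,
  ∂F/∂y = -3x + 2y.

Since d/dx[F] = ∂F/∂x + (∂F/∂y)·y' = 0, solve for y':
  (∂F/∂y)·y' = -∂F/∂x
  dy/dx = -(∂F/∂x)/(∂F/∂y) = -(5x^4 - 3y)/(-3x + 2y) = (5x^4 - 3y)/(3x - 2y)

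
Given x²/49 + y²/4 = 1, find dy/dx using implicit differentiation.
Differentiate the relation implicitly: treat y = y(x) and apply the chain rule, so every y-derivative picks up a y' = dy/dx factor.

With everything moved to the left-hand side, differentiate term by term:
  d/dx[x^2/49] = 2x/49
  d/dx[y^2/4] = y·y'/2
  d/dx[-1] = 0

Separating the contributions that come from x directly and those that come through y:
  without y':      2x/49
  multiplying y':  y/2

so (2x/49) + (y/2)·y' = 0, and therefore
  dy/dx = -(2x/49)/(y/2) = -4x/(49y)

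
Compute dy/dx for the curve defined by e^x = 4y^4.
Differentiate the relation implicitly: treat y = y(x) and apply the chain rule, so every y-derivative picks up a y' = dy/dx factor.

With everything moved to the left-hand side, differentiate term by term:
  d/dx[-4y^4] = -16y^3·y'
  d/dx[e^(x)] = e^(x)

Separating the contributions that come from x directly and those that come through y:
  without y':      e^(x)
  multiplying y':  -16y^3

so (e^(x)) + (-16y^3)·y' = 0, and therefore
  dy/dx = -(e^(x))/(-16y^3) = e^(x)/(16y^3)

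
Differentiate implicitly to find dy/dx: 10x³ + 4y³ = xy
Take d/dx of both sides. Since y is implicitly a function of x, the chain rule attaches a y' = dy/dx factor whenever we differentiate through y.

Set F(x, y) = (left side) − (right side), so the curve is F = 0. Differentiating each term of F:
  d/dx[10x^3] = 30x^2
  d/dx[-xy] = -x·y' - y
  d/dx[4y^3] = 12y^2·y'

Collecting, the y'-free part is the partial derivative in x and the y' coefficient is the partial derivative in y:
  ∂F/∂x = 30x^2 - y
  ∂F/∂y = -x + 12y^2

so d/dx[F(x, y(x))] = ∂F/∂x + (∂F/∂y)·y' = 0. Rearranging,
  dy/dx = -(∂F/∂x)/(∂F/∂y) = -(30x^2 - y)/(-x + 12y^2) = (30x^2 - y)/(x - 12y^2)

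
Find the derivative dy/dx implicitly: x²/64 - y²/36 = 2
Differentiate both sides with respect to x, treating y as y(x). By the chain rule, any term containing y contributes a factor of y' = dy/dx when we differentiate it.

Move every term to one side and write the relation as F(x, y) = 0. Term by term,
  d/dx[x^2/64] = x/32
  d/dx[-y^2/36] = -y·y'/18
  d/dx[-2] = 0

The pieces without y' make up ∂F/∂x and the coefficient of y' is ∂F/∂y:
  ∂F/∂x = x/32,
  ∂F/∂y = -y/18.

Since d/dx[F] = ∂F/∂x + (∂F/∂y)·y' = 0, solve for y':
  (∂F/∂y)·y' = -∂F/∂x
  dy/dx = -(∂F/∂x)/(∂F/∂y) = -(x/32)/(-y/18) = 9x/(16y)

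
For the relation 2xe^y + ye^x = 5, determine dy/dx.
Take d/dx of both sides. Since y is implicitly a function of x, the chain rule attaches a y' = dy/dx factor whenever we differentiate through y.

Set F(x, y) = (left side) − (right side), so the curve is F = 0. Differentiating each term of F:
  d/dx[2x·e^(y)] = 2x·y'·e^(y) + 2e^(y)
  d/dx[y·e^(x)] = y·e^(x) + y'·e^(x)
  d/dx[-5] = 0

Collecting, the y'-free part is the partial derivative in x and the y' coefficient is the partial derivative in y:
  ∂F/∂x = y·e^(x) + 2e^(y)
  ∂F/∂y = 2x·e^(y) + e^(x)

so d/dx[F(x, y(x))] = ∂F/∂x + (∂F/∂y)·y' = 0. Rearranging,
  dy/dx = -(∂F/∂x)/(∂F/∂y) = -(y·e^(x) + 2e^(y))/(2x·e^(y) + e^(x)) = (-y·e^(x) - 2e^(y))/(2x·e^(y) + e^(x))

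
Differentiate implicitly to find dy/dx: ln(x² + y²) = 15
Apply d/dx to both sides, remembering that y depends on x. Each occurrence of y therefore brings in a y' = dy/dx via the chain rule.

With F(x, y) equal to the left-hand side minus the right, differentiate F term by term:
  d/dx[ln(x^2 + y^2)] = (2x + 2y·y')/(x^2 + y^2)
  d/dx[-15] = 0
Adding these up, d/dx[F] = 0 becomes
  (2x/(x^2 + y^2)) + (2y/(x^2 + y^2))·y' = 0,
so isolating y',
  dy/dx = -(2x/(x^2 + y^2))/(2y/(x^2 + y^2)) = -x/y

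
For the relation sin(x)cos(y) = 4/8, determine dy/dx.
Differentiate both sides with respect to x, treating y as y(x). By the chain rule, any term containing y contributes a factor of y' = dy/dx when we differentiate it.

Move every term to one side and write the relation as F(x, y) = 0. Term by term,
  d/dx[sin(x)·cos(y)] = -y'·sin(x)·sin(y) + cos(x)·cos(y)
  d/dx[-1/2] = 0

The pieces without y' make up ∂F/∂x and the coefficient of y' is ∂F/∂y:
  ∂F/∂x = cos(x)·cos(y),
  ∂F/∂y = -sin(x)·sin(y).

Since d/dx[F] = ∂F/∂x + (∂F/∂y)·y' = 0, solve for y':
  (∂F/∂y)·y' = -∂F/∂x
  dy/dx = -(∂F/∂x)/(∂F/∂y) = -(cos(x)·cos(y))/(-sin(x)·sin(y)) = 1/(tan(x)·tan(y))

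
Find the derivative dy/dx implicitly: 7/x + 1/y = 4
Differentiate both sides with respect to x, treating y as y(x). By the chain rule, any term containing y contributes a factor of y' = dy/dx when we differentiate it.

Move every term to one side and write the relation as F(x, y) = 0. Term by term,
  d/dx[1/y] = -y'/y^2
  d/dx[7/x] = -7/x^2
  d/dx[-4] = 0

The pieces without y' make up ∂F/∂x and the coefficient of y' is ∂F/∂y:
  ∂F/∂x = -7/x^2,
  ∂F/∂y = -1/y^2.

Since d/dx[F] = ∂F/∂x + (∂F/∂y)·y' = 0, solve for y':
  (∂F/∂y)·y' = -∂F/∂x
  dy/dx = -(∂F/∂x)/(∂F/∂y) = -(-7/x^2)/(-1/y^2) = -7y^2/x^2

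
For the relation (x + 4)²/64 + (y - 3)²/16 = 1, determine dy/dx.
Differentiate the relation implicitly: treat y = y(x) and apply the chain rule, so every y-derivative picks up a y' = dy/dx factor.

With everything moved to the left-hand side, differentiate term by term:
  d/dx[(x + 4)^2/64] = x/32 + 1/8
  d/dx[(y - 3)^2/16] = y'(y - 3)/8
  d/dx[-1] = 0

Separating the contributions that come from x directly and those that come through y:
  without y':      x/32 + 1/8
  multiplying y':  y/8 - 3/8

so (x/32 + 1/8) + (y/8 - 3/8)·y' = 0, and therefore
  dy/dx = -(x/32 + 1/8)/(y/8 - 3/8)
        = -((x + 4)/32)/((y - 3)/8) = (-x - 4)/(4(y - 3))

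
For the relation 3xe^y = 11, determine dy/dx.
Differentiate the relation implicitly: treat y = y(x) and apply the chain rule, so every y-derivative picks up a y' = dy/dx factor.

With everything moved to the left-hand side, differentiate term by term:
  d/dx[3x·e^(y)] = 3x·y'·e^(y) + 3e^(y)
  d/dx[-11] = 0

Separating the contributions that come from x directly and those that come through y:
  without y':      3e^(y)
  multiplying y':  3x·e^(y)

so (3e^(y)) + (3x·e^(y))·y' = 0, and therefore
  dy/dx = -(3e^(y))/(3x·e^(y)) = -1/x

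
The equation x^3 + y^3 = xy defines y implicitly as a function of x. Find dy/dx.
Differentiate the relation implicitly: treat y = y(x) and apply the chain rule, so every y-derivative picks up a y' = dy/dx factor.

With everything moved to the left-hand side, differentiate term by term:
  d/dx[x^3] = 3x^2
  d/dx[-xy] = -x·y' - y
  d/dx[y^3] = 3y^2·y'

Separating the contributions that come from x directly and those that come through y:
  without y':      3x^2 - y
  multiplying y':  -x + 3y^2

so (3x^2 - y) + (-x + 3y^2)·y' = 0, and therefore
  dy/dx = -(3x^2 - y)/(-x + 3y^2) = (3x^2 - y)/(x - 3y^2)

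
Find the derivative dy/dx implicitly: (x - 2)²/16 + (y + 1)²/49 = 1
Differentiate the relation implicitly: treat y = y(x) and apply the chain rule, so every y-derivative picks up a y' = dy/dx factor.

With everything moved to the left-hand side, differentiate term by term:
  d/dx[(x - 2)^2/16] = x/8 - 1/4
  d/dx[(y + 1)^2/49] = 2·y'(y + 1)/49
  d/dx[-1] = 0

Separating the contributions that come from x directly and those that come through y:
  without y':      x/8 - 1/4
  multiplying y':  2y/49 + 2/49

so (x/8 - 1/4) + (2y/49 + 2/49)·y' = 0, and therefore
  dy/dx = -(x/8 - 1/4)/(2y/49 + 2/49)
        = -((x - 2)/8)/(2(y + 1)/49) = 49(2 - x)/(16(y + 1))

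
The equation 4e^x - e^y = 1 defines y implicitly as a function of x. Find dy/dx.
Apply d/dx to both sides, remembering that y depends on x. Each occurrence of y therefore brings in a y' = dy/dx via the chain rule.

With F(x, y) equal to the left-hand side minus the right, differentiate F term by term:
  d/dx[4e^(x)] = 4e^(x)
  d/dx[-e^(y)] = -y'·e^(y)
  d/dx[-1] = 0
Adding these up, d/dx[F] = 0 becomes
  (4e^(x)) + (-e^(y))·y' = 0,
so isolating y',
  dy/dx = -(4e^(x))/(-e^(y)) = 4e^(x - y)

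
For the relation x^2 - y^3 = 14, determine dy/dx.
Differentiate both sides with respect to x, treating y as y(x). By the chain rule, any term containing y contributes a factor of y' = dy/dx when we differentiate it.

Move every term to one side and write the relation as F(x, y) = 0. Term by term,
  d/dx[x^2] = 2x
  d/dx[-y^3] = -3y^2·y'
  d/dx[-14] = 0

The pieces without y' make up ∂F/∂x and the coefficient of y' is ∂F/∂y:
  ∂F/∂x = 2x,
  ∂F/∂y = -3y^2.

Since d/dx[F] = ∂F/∂x + (∂F/∂y)·y' = 0, solve for y':
  (∂F/∂y)·y' = -∂F/∂x
  dy/dx = -(∂F/∂x)/(∂F/∂y) = -(2x)/(-3y^2) = 2x/(3y^2)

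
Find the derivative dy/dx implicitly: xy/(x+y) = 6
Take d/dx of both sides. Since y is implicitly a function of x, the chain rule attaches a y' = dy/dx factor whenever we differentiate through y.

Set F(x, y) = (left side) − (right side), so the curve is F = 0. Differentiating each term of F:
  d/dx[xy/(x + y)] = xy(-y' - 1)/(x + y)^2 + x·y'/(x + y) + y/(x + y)
  d/dx[-6] = 0

Collecting, the y'-free part is the partial derivative in x and the y' coefficient is the partial derivative in y:
  ∂F/∂x = -xy/(x + y)^2 + y/(x + y)
  ∂F/∂y = -xy/(x + y)^2 + x/(x + y)

so d/dx[F(x, y(x))] = ∂F/∂x + (∂F/∂y)·y' = 0. Rearranging,
  dy/dx = -(∂F/∂x)/(∂F/∂y) = -(-xy/(x + y)^2 + y/(x + y))/(-xy/(x + y)^2 + x/(x + y))
        = -(y^2/(x + y)^2)/(x^2/(x + y)^2) = -y^2/x^2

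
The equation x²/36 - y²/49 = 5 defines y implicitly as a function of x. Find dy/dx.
Take d/dx of both sides. Since y is implicitly a function of x, the chain rule attaches a y' = dy/dx factor whenever we differentiate through y.

Set F(x, y) = (left side) − (right side), so the curve is F = 0. Differentiating each term of F:
  d/dx[x^2/36] = x/18
  d/dx[-y^2/49] = -2y·y'/49
  d/dx[-5] = 0

Collecting, the y'-free part is the partial derivative in x and the y' coefficient is the partial derivative in y:
  ∂F/∂x = x/18
  ∂F/∂y = -2y/49

so d/dx[F(x, y(x))] = ∂F/∂x + (∂F/∂y)·y' = 0. Rearranging,
  dy/dx = -(∂F/∂x)/(∂F/∂y) = -(x/18)/(-2y/49) = 49x/(36y)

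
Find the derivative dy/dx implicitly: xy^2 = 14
Differentiate the relation implicitly: treat y = y(x) and apply the chain rule, so every y-derivative picks up a y' = dy/dx factor.

With everything moved to the left-hand side, differentiate term by term:
  d/dx[xy^2] = 2xy·y' + y^2
  d/dx[-14] = 0

Separating the contributions that come from x directly and those that come through y:
  without y':      y^2
  multiplying y':  2xy

so (y^2) + (2xy)·y' = 0, and therefore
  dy/dx = -(y^2)/(2xy) = -y/(2x)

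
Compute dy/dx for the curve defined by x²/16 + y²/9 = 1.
Apply d/dx to both sides, remembering that y depends on x. Each occurrence of y therefore brings in a y' = dy/dx via the chain rule.

With F(x, y) equal to the left-hand side minus the right, differentiate F term by term:
  d/dx[x^2/16] = x/8
  d/dx[y^2/9] = 2y·y'/9
  d/dx[-1] = 0
Adding these up, d/dx[F] = 0 becomes
  (x/8) + (2y/9)·y' = 0,
so isolating y',
  dy/dx = -(x/8)/(2y/9) = -9x/(16y)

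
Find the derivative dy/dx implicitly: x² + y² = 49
Take d/dx of both sides. Since y is implicitly a function of x, the chain rule attaches a y' = dy/dx factor whenever we differentiate through y.

Set F(x, y) = (left side) − (right side), so the curve is F = 0. Differentiating each term of F:
  d/dx[x^2] = 2x
  d/dx[y^2] = 2y·y'
  d/dx[-49] = 0

Collecting, the y'-free part is the partial derivative in x and the y' coefficient is the partial derivative in y:
  ∂F/∂x = 2x
  ∂F/∂y = 2y

so d/dx[F(x, y(x))] = ∂F/∂x + (∂F/∂y)·y' = 0. Rearranging,
  dy/dx = -(∂F/∂x)/(∂F/∂y) = -(2x)/(2y) = -x/y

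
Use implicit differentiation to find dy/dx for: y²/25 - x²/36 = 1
Differentiate both sides with respect to x, treating y as y(x). By the chain rule, any term containing y contributes a factor of y' = dy/dx when we differentiate it.

Move every term to one side and write the relation as F(x, y) = 0. Term by term,
  d/dx[-x^2/36] = -x/18
  d/dx[y^2/25] = 2y·y'/25
  d/dx[-1] = 0

The pieces without y' make up ∂F/∂x and the coefficient of y' is ∂F/∂y:
  ∂F/∂x = -x/18,
  ∂F/∂y = 2y/25.

Since d/dx[F] = ∂F/∂x + (∂F/∂y)·y' = 0, solve for y':
  (∂F/∂y)·y' = -∂F/∂x
  dy/dx = -(∂F/∂x)/(∂F/∂y) = -(-x/18)/(2y/25) = 25x/(36y)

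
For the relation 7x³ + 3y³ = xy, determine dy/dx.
Take d/dx of both sides. Since y is implicitly a function of x, the chain rule attaches a y' = dy/dx factor whenever we differentiate through y.

Set F(x, y) = (left side) − (right side), so the curve is F = 0. Differentiating each term of F:
  d/dx[7x^3] = 21x^2
  d/dx[-xy] = -x·y' - y
  d/dx[3y^3] = 9y^2·y'

Collecting, the y'-free part is the partial derivative in x and the y' coefficient is the partial derivative in y:
  ∂F/∂x = 21x^2 - y
  ∂F/∂y = -x + 9y^2

so d/dx[F(x, y(x))] = ∂F/∂x + (∂F/∂y)·y' = 0. Rearranging,
  dy/dx = -(∂F/∂x)/(∂F/∂y) = -(21x^2 - y)/(-x + 9y^2) = (21x^2 - y)/(x - 9y^2)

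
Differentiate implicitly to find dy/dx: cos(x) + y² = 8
Differentiate the relation implicitly: treat y = y(x) and apply the chain rule, so every y-derivative picks up a y' = dy/dx factor.

With everything moved to the left-hand side, differentiate term by term:
  d/dx[y^2] = 2y·y'
  d/dx[cos(x)] = -sin(x)
  d/dx[-8] = 0

Separating the contributions that come from x directly and those that come through y:
  without y':      -sin(x)
  multiplying y':  2y

so (-sin(x)) + (2y)·y' = 0, and therefore
  dy/dx = -(-sin(x))/(2y) = sin(x)/(2y)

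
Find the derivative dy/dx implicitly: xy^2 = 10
Differentiate the relation implicitly: treat y = y(x) and apply the chain rule, so every y-derivative picks up a y' = dy/dx factor.

With everything moved to the left-hand side, differentiate term by term:
  d/dx[xy^2] = 2xy·y' + y^2
  d/dx[-10] = 0

Separating the contributions that come from x directly and those that come through y:
  without y':      y^2
  multiplying y':  2xy

so (y^2) + (2xy)·y' = 0, and therefore
  dy/dx = -(y^2)/(2xy) = -y/(2x)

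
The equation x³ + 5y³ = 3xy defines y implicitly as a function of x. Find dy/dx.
Apply d/dx to both sides, remembering that y depends on x. Each occurrence of y therefore brings in a y' = dy/dx via the chain rule.

With F(x, y) equal to the left-hand side minus the right, differentiate F term by term:
  d/dx[x^3] = 3x^2
  d/dx[-3xy] = -3x·y' - 3y
  d/dx[5y^3] = 15y^2·y'
Adding these up, d/dx[F] = 0 becomes
  (3x^2 - 3y) + (-3x + 15y^2)·y' = 0,
so isolating y',
  dy/dx = -(3x^2 - 3y)/(-3x + 15y^2) = (x^2 - y)/(x - 5y^2)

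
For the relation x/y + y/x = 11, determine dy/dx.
Take d/dx of both sides. Since y is implicitly a function of x, the chain rule attaches a y' = dy/dx factor whenever we differentiate through y.

Set F(x, y) = (left side) − (right side), so the curve is F = 0. Differentiating each term of F:
  d/dx[x/y] = -x·y'/y^2 + 1/y
  d/dx[y/x] = y'/x - y/x^2
  d/dx[-11] = 0

Collecting, the y'-free part is the partial derivative in x and the y' coefficient is the partial derivative in y:
  ∂F/∂x = 1/y - y/x^2
  ∂F/∂y = -x/y^2 + 1/x

so d/dx[F(x, y(x))] = ∂F/∂x + (∂F/∂y)·y' = 0. Rearranging,
  dy/dx = -(∂F/∂x)/(∂F/∂y) = -(1/y - y/x^2)/(-x/y^2 + 1/x)
        = -((x - y)(x + y)/(x^2y))/(-(x - y)(x + y)/(xy^2)) = y/x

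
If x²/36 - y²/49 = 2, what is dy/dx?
Differentiate both sides with respect to x, treating y as y(x). By the chain rule, any term containing y contributes a factor of y' = dy/dx when we differentiate it.

Move every term to one side and write the relation as F(x, y) = 0. Term by term,
  d/dx[x^2/36] = x/18
  d/dx[-y^2/49] = -2y·y'/49
  d/dx[-2] = 0

The pieces without y' make up ∂F/∂x and the coefficient of y' is ∂F/∂y:
  ∂F/∂x = x/18,
  ∂F/∂y = -2y/49.

Since d/dx[F] = ∂F/∂x + (∂F/∂y)·y' = 0, solve for y':
  (∂F/∂y)·y' = -∂F/∂x
  dy/dx = -(∂F/∂x)/(∂F/∂y) = -(x/18)/(-2y/49) = 49x/(36y)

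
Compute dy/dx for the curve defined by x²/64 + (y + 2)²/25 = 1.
Differentiate both sides with respect to x, treating y as y(x). By the chain rule, any term containing y contributes a factor of y' = dy/dx when we differentiate it.

Move every term to one side and write the relation as F(x, y) = 0. Term by term,
  d/dx[x^2/64] = x/32
  d/dx[(y + 2)^2/25] = 2·y'(y + 2)/25
  d/dx[-1] = 0

The pieces without y' make up ∂F/∂x and the coefficient of y' is ∂F/∂y:
  ∂F/∂x = x/32,
  ∂F/∂y = 2y/25 + 4/25.

Since d/dx[F] = ∂F/∂x + (∂F/∂y)·y' = 0, solve for y':
  (∂F/∂y)·y' = -∂F/∂x
  dy/dx = -(∂F/∂x)/(∂F/∂y) = -(x/32)/(2y/25 + 4/25)
        = -(x/32)/(2(y + 2)/25) = -25x/(64y + 128)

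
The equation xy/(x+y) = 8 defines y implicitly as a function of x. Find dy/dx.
Differentiate the relation implicitly: treat y = y(x) and apply the chain rule, so every y-derivative picks up a y' = dy/dx factor.

With everything moved to the left-hand side, differentiate term by term:
  d/dx[xy/(x + y)] = xy(-y' - 1)/(x + y)^2 + x·y'/(x + y) + y/(x + y)
  d/dx[-8] = 0

Separating the contributions that come from x directly and those that come through y:
  without y':      -xy/(x + y)^2 + y/(x + y)
  multiplying y':  -xy/(x + y)^2 + x/(x + y)

so (-xy/(x + y)^2 + y/(x + y)) + (-xy/(x + y)^2 + x/(x + y))·y' = 0, and therefore
  dy/dx = -(-xy/(x + y)^2 + y/(x + y))/(-xy/(x + y)^2 + x/(x + y))
        = -(y^2/(x + y)^2)/(x^2/(x + y)^2) = -y^2/x^2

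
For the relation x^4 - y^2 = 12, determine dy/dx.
Take d/dx of both sides. Since y is implicitly a function of x, the chain rule attaches a y' = dy/dx factor whenever we differentiate through y.

Set F(x, y) = (left side) − (right side), so the curve is F = 0. Differentiating each term of F:
  d/dx[x^4] = 4x^3
  d/dx[-y^2] = -2y·y'
  d/dx[-12] = 0

Collecting, the y'-free part is the partial derivative in x and the y' coefficient is the partial derivative in y:
  ∂F/∂x = 4x^3
  ∂F/∂y = -2y

so d/dx[F(x, y(x))] = ∂F/∂x + (∂F/∂y)·y' = 0. Rearranging,
  dy/dx = -(∂F/∂x)/(∂F/∂y) = -(4x^3)/(-2y) = 2x^3/y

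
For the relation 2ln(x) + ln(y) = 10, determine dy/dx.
Differentiate the relation implicitly: treat y = y(x) and apply the chain rule, so every y-derivative picks up a y' = dy/dx factor.

With everything moved to the left-hand side, differentiate term by term:
  d/dx[2ln(x)] = 2/x
  d/dx[ln(y)] = y'/y
  d/dx[-10] = 0

Separating the contributions that come from x directly and those that come through y:
  without y':      2/x
  multiplying y':  1/y

so (2/x) + (1/y)·y' = 0, and therefore
  dy/dx = -(2/x)/(1/y) = -2y/x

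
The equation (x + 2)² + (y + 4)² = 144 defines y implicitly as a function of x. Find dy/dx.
Take d/dx of both sides. Since y is implicitly a function of x, the chain rule attaches a y' = dy/dx factor whenever we differentiate through y.

Set F(x, y) = (left side) − (right side), so the curve is F = 0. Differentiating each term of F:
  d/dx[(x + 2)^2] = 2x + 4
  d/dx[(y + 4)^2] = 2·y'(y + 4)
  d/dx[-144] = 0

Collecting, the y'-free part is the partial derivative in x and the y' coefficient is the partial derivative in y:
  ∂F/∂x = 2x + 4
  ∂F/∂y = 2y + 8

so d/dx[F(x, y(x))] = ∂F/∂x + (∂F/∂y)·y' = 0. Rearranging,
  dy/dx = -(∂F/∂x)/(∂F/∂y) = -(2x + 4)/(2y + 8) = (-x - 2)/(y + 4)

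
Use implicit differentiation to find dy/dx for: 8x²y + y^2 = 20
Differentiate the relation implicitly: treat y = y(x) and apply the chain rule, so every y-derivative picks up a y' = dy/dx factor.

With everything moved to the left-hand side, differentiate term by term:
  d/dx[8x^2y] = 8x^2·y' + 16xy
  d/dx[y^2] = 2y·y'
  d/dx[-20] = 0

Separating the contributions that come from x directly and those that come through y:
  without y':      16xy
  multiplying y':  8x^2 + 2y

so (16xy) + (8x^2 + 2y)·y' = 0, and therefore
  dy/dx = -(16xy)/(8x^2 + 2y) = -8xy/(4x^2 + y)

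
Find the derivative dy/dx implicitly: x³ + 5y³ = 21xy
Take d/dx of both sides. Since y is implicitly a function of x, the chain rule attaches a y' = dy/dx factor whenever we differentiate through y.

Set F(x, y) = (left side) − (right side), so the curve is F = 0. Differentiating each term of F:
  d/dx[x^3] = 3x^2
  d/dx[-21xy] = -21x·y' - 21y
  d/dx[5y^3] = 15y^2·y'

Collecting, the y'-free part is the partial derivative in x and the y' coefficient is the partial derivative in y:
  ∂F/∂x = 3x^2 - 21y
  ∂F/∂y = -21x + 15y^2

so d/dx[F(x, y(x))] = ∂F/∂x + (∂F/∂y)·y' = 0. Rearranging,
  dy/dx = -(∂F/∂x)/(∂F/∂y) = -(3x^2 - 21y)/(-21x + 15y^2) = (x^2 - 7y)/(7x - 5y^2)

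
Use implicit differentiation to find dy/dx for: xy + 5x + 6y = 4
Differentiate both sides with respect to x, treating y as y(x). By the chain rule, any term containing y contributes a factor of y' = dy/dx when we differentiate it.

Move every term to one side and write the relation as F(x, y) = 0. Term by term,
  d/dx[xy] = x·y' + y
  d/dx[5x] = 5
  d/dx[6y] = 6·y'
  d/dx[-4] = 0

The pieces without y' make up ∂F/∂x and the coefficient of y' is ∂F/∂y:
  ∂F/∂x = y + 5,
  ∂F/∂y = x + 6.

Since d/dx[F] = ∂F/∂x + (∂F/∂y)·y' = 0, solve for y':
  (∂F/∂y)·y' = -∂F/∂x
  dy/dx = -(∂F/∂x)/(∂F/∂y) = -(y + 5)/(x + 6) = (-y - 5)/(x + 6)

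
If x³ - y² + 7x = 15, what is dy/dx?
Differentiate both sides with respect to x, treating y as y(x). By the chain rule, any term containing y contributes a factor of y' = dy/dx when we differentiate it.

Move every term to one side and write the relation as F(x, y) = 0. Term by term,
  d/dx[x^3] = 3x^2
  d/dx[7x] = 7
  d/dx[-y^2] = -2y·y'
  d/dx[-15] = 0

The pieces without y' make up ∂F/∂x and the coefficient of y' is ∂F/∂y:
  ∂F/∂x = 3x^2 + 7,
  ∂F/∂y = -2y.

Since d/dx[F] = ∂F/∂x + (∂F/∂y)·y' = 0, solve for y':
  (∂F/∂y)·y' = -∂F/∂x
  dy/dx = -(∂F/∂x)/(∂F/∂y) = -(3x^2 + 7)/(-2y) = (3x^2 + 7)/(2y)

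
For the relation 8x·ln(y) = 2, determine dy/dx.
Apply d/dx to both sides, remembering that y depends on x. Each occurrence of y therefore brings in a y' = dy/dx via the chain rule.

With F(x, y) equal to the left-hand side minus the right, differentiate F term by term:
  d/dx[8x·ln(y)] = 8x·y'/y + 8ln(y)
  d/dx[-2] = 0
Adding these up, d/dx[F] = 0 becomes
  (8ln(y)) + (8x/y)·y' = 0,
so isolating y',
  dy/dx = -(8ln(y))/(8x/y) = -y·ln(y)/x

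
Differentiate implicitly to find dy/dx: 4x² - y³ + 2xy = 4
Apply d/dx to both sides, remembering that y depends on x. Each occurrence of y therefore brings in a y' = dy/dx via the chain rule.

With F(x, y) equal to the left-hand side minus the right, differentiate F term by term:
  d/dx[4x^2] = 8x
  d/dx[2xy] = 2x·y' + 2y
  d/dx[-y^3] = -3y^2·y'
  d/dx[-4] = 0
Adding these up, d/dx[F] = 0 becomes
  (8x + 2y) + (2x - 3y^2)·y' = 0,
so isolating y',
  dy/dx = -(8x + 2y)/(2x - 3y^2) = 2(-4x - y)/(2x - 3y^2)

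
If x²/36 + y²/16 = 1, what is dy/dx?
Differentiate the relation implicitly: treat y = y(x) and apply the chain rule, so every y-derivative picks up a y' = dy/dx factor.

With everything moved to the left-hand side, differentiate term by term:
  d/dx[x^2/36] = x/18
  d/dx[y^2/16] = y·y'/8
  d/dx[-1] = 0

Separating the contributions that come from x directly and those that come through y:
  without y':      x/18
  multiplying y':  y/8

so (x/18) + (y/8)·y' = 0, and therefore
  dy/dx = -(x/18)/(y/8) = -4x/(9y)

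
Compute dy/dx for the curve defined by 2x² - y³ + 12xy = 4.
Differentiate the relation implicitly: treat y = y(x) and apply the chain rule, so every y-derivative picks up a y' = dy/dx factor.

With everything moved to the left-hand side, differentiate term by term:
  d/dx[2x^2] = 4x
  d/dx[12xy] = 12x·y' + 12y
  d/dx[-y^3] = -3y^2·y'
  d/dx[-4] = 0

Separating the contributions that come from x directly and those that come through y:
  without y':      4x + 12y
  multiplying y':  12x - 3y^2

so (4x + 12y) + (12x - 3y^2)·y' = 0, and therefore
  dy/dx = -(4x + 12y)/(12x - 3y^2) = 4(-x - 3y)/(3(4x - y^2))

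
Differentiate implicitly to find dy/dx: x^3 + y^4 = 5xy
Apply d/dx to both sides, remembering that y depends on x. Each occurrence of y therefore brings in a y' = dy/dx via the chain rule.

With F(x, y) equal to the left-hand side minus the right, differentiate F term by term:
  d/dx[x^3] = 3x^2
  d/dx[-5xy] = -5x·y' - 5y
  d/dx[y^4] = 4y^3·y'
Adding these up, d/dx[F] = 0 becomes
  (3x^2 - 5y) + (-5x + 4y^3)·y' = 0,
so isolating y',
  dy/dx = -(3x^2 - 5y)/(-5x + 4y^3) = (3x^2 - 5y)/(5x - 4y^3)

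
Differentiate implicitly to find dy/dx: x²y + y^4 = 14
Differentiate the relation implicitly: treat y = y(x) and apply the chain rule, so every y-derivative picks up a y' = dy/dx factor.

With everything moved to the left-hand side, differentiate term by term:
  d/dx[x^2y] = x^2·y' + 2xy
  d/dx[y^4] = 4y^3·y'
  d/dx[-14] = 0

Separating the contributions that come from x directly and those that come through y:
  without y':      2xy
  multiplying y':  x^2 + 4y^3

so (2xy) + (x^2 + 4y^3)·y' = 0, and therefore
  dy/dx = -(2xy)/(x^2 + 4y^3) = -2xy/(x^2 + 4y^3)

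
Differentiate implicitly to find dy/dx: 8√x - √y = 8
Apply d/dx to both sides, remembering that y depends on x. Each occurrence of y therefore brings in a y' = dy/dx via the chain rule.

With F(x, y) equal to the left-hand side minus the right, differentiate F term by term:
  d/dx[8√(x)] = 4/√(x)
  d/dx[-√(y)] = -y'/(2√(y))
  d/dx[-8] = 0
Adding these up, d/dx[F] = 0 becomes
  (4/√(x)) + (-1/(2√(y)))·y' = 0,
so isolating y',
  dy/dx = -(4/√(x))/(-1/(2√(y))) = 8√(y)/√(x)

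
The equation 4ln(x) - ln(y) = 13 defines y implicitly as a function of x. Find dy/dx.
Differentiate both sides with respect to x, treating y as y(x). By the chain rule, any term containing y contributes a factor of y' = dy/dx when we differentiate it.

Move every term to one side and write the relation as F(x, y) = 0. Term by term,
  d/dx[4ln(x)] = 4/x
  d/dx[-ln(y)] = -y'/y
  d/dx[-13] = 0

The pieces without y' make up ∂F/∂x and the coefficient of y' is ∂F/∂y:
  ∂F/∂x = 4/x,
  ∂F/∂y = -1/y.

Since d/dx[F] = ∂F/∂x + (∂F/∂y)·y' = 0, solve for y':
  (∂F/∂y)·y' = -∂F/∂x
  dy/dx = -(∂F/∂x)/(∂F/∂y) = -(4/x)/(-1/y) = 4y/x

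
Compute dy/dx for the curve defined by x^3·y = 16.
Take d/dx of both sides. Since y is implicitly a function of x, the chain rule attaches a y' = dy/dx factor whenever we differentiate through y.

Set F(x, y) = (left side) − (right side), so the curve is F = 0. Differentiating each term of F:
  d/dx[x^3y] = x^3·y' + 3x^2y
  d/dx[-16] = 0

Collecting, the y'-free part is the partial derivative in x and the y' coefficient is the partial derivative in y:
  ∂F/∂x = 3x^2y
  ∂F/∂y = x^3

so d/dx[F(x, y(x))] = ∂F/∂x + (∂F/∂y)·y' = 0. Rearranging,
  dy/dx = -(∂F/∂x)/(∂F/∂y) = -(3x^2y)/(x^3) = -3y/x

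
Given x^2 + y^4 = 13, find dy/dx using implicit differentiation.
Take d/dx of both sides. Since y is implicitly a function of x, the chain rule attaches a y' = dy/dx factor whenever we differentiate through y.

Set F(x, y) = (left side) − (right side), so the curve is F = 0. Differentiating each term of F:
  d/dx[x^2] = 2x
  d/dx[y^4] = 4y^3·y'
  d/dx[-13] = 0

Collecting, the y'-free part is the partial derivative in x and the y' coefficient is the partial derivative in y:
  ∂F/∂x = 2x
  ∂F/∂y = 4y^3

so d/dx[F(x, y(x))] = ∂F/∂x + (∂F/∂y)·y' = 0. Rearranging,
  dy/dx = -(∂F/∂x)/(∂F/∂y) = -(2x)/(4y^3) = -x/(2y^3)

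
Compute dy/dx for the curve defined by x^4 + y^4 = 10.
Take d/dx of both sides. Since y is implicitly a function of x, the chain rule attaches a y' = dy/dx factor whenever we differentiate through y.

Set F(x, y) = (left side) − (right side), so the curve is F = 0. Differentiating each term of F:
  d/dx[x^4] = 4x^3
  d/dx[y^4] = 4y^3·y'
  d/dx[-10] = 0

Collecting, the y'-free part is the partial derivative in x and the y' coefficient is the partial derivative in y:
  ∂F/∂x = 4x^3
  ∂F/∂y = 4y^3

so d/dx[F(x, y(x))] = ∂F/∂x + (∂F/∂y)·y' = 0. Rearranging,
  dy/dx = -(∂F/∂x)/(∂F/∂y) = -(4x^3)/(4y^3) = -x^3/y^3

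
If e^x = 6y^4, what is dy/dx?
Take d/dx of both sides. Since y is implicitly a function of x, the chain rule attaches a y' = dy/dx factor whenever we differentiate through y.

Set F(x, y) = (left side) − (right side), so the curve is F = 0. Differentiating each term of F:
  d/dx[-6y^4] = -24y^3·y'
  d/dx[e^(x)] = e^(x)

Collecting, the y'-free part is the partial derivative in x and the y' coefficient is the partial derivative in y:
  ∂F/∂x = e^(x)
  ∂F/∂y = -24y^3

so d/dx[F(x, y(x))] = ∂F/∂x + (∂F/∂y)·y' = 0. Rearranging,
  dy/dx = -(∂F/∂x)/(∂F/∂y) = -(e^(x))/(-24y^3) = e^(x)/(24y^3)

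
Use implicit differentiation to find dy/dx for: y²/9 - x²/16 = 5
Differentiate both sides with respect to x, treating y as y(x). By the chain rule, any term containing y contributes a factor of y' = dy/dx when we differentiate it.

Move every term to one side and write the relation as F(x, y) = 0. Term by term,
  d/dx[-x^2/16] = -x/8
  d/dx[y^2/9] = 2y·y'/9
  d/dx[-5] = 0

The pieces without y' make up ∂F/∂x and the coefficient of y' is ∂F/∂y:
  ∂F/∂x = -x/8,
  ∂F/∂y = 2y/9.

Since d/dx[F] = ∂F/∂x + (∂F/∂y)·y' = 0, solve for y':
  (∂F/∂y)·y' = -∂F/∂x
  dy/dx = -(∂F/∂x)/(∂F/∂y) = -(-x/8)/(2y/9) = 9x/(16y)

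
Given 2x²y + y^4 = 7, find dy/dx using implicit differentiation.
Differentiate the relation implicitly: treat y = y(x) and apply the chain rule, so every y-derivative picks up a y' = dy/dx factor.

With everything moved to the left-hand side, differentiate term by term:
  d/dx[2x^2y] = 2x^2·y' + 4xy
  d/dx[y^4] = 4y^3·y'
  d/dx[-7] = 0

Separating the contributions that come from x directly and those that come through y:
  without y':      4xy
  multiplying y':  2x^2 + 4y^3

so (4xy) + (2x^2 + 4y^3)·y' = 0, and therefore
  dy/dx = -(4xy)/(2x^2 + 4y^3) = -2xy/(x^2 + 2y^3)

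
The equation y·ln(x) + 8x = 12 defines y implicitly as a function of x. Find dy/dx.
Take d/dx of both sides. Since y is implicitly a function of x, the chain rule attaches a y' = dy/dx factor whenever we differentiate through y.

Set F(x, y) = (left side) − (right side), so the curve is F = 0. Differentiating each term of F:
  d/dx[8x] = 8
  d/dx[y·ln(x)] = y'·ln(x) + y/x
  d/dx[-12] = 0

Collecting, the y'-free part is the partial derivative in x and the y' coefficient is the partial derivative in y:
  ∂F/∂x = 8 + y/x
  ∂F/∂y = ln(x)

so d/dx[F(x, y(x))] = ∂F/∂x + (∂F/∂y)·y' = 0. Rearranging,
  dy/dx = -(∂F/∂x)/(∂F/∂y) = -(8 + y/x)/(ln(x))
        = -((8x + y)/x)/(ln(x)) = (-8x - y)/(x·ln(x))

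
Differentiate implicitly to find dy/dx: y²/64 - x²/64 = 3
Take d/dx of both sides. Since y is implicitly a function of x, the chain rule attaches a y' = dy/dx factor whenever we differentiate through y.

Set F(x, y) = (left side) − (right side), so the curve is F = 0. Differentiating each term of F:
  d/dx[-x^2/64] = -x/32
  d/dx[y^2/64] = y·y'/32
  d/dx[-3] = 0

Collecting, the y'-free part is the partial derivative in x and the y' coefficient is the partial derivative in y:
  ∂F/∂x = -x/32
  ∂F/∂y = y/32

so d/dx[F(x, y(x))] = ∂F/∂x + (∂F/∂y)·y' = 0. Rearranging,
  dy/dx = -(∂F/∂x)/(∂F/∂y) = -(-x/32)/(y/32) = x/y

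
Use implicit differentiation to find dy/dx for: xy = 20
Apply d/dx to both sides, remembering that y depends on x. Each occurrence of y therefore brings in a y' = dy/dx via the chain rule.

With F(x, y) equal to the left-hand side minus the right, differentiate F term by term:
  d/dx[xy] = x·y' + y
  d/dx[-20] = 0
Adding these up, d/dx[F] = 0 becomes
  (y) + (x)·y' = 0,
so isolating y',
  dy/dx = -(y)/(x) = -y/x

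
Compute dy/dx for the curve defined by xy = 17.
Take d/dx of both sides. Since y is implicitly a function of x, the chain rule attaches a y' = dy/dx factor whenever we differentiate through y.

Set F(x, y) = (left side) − (right side), so the curve is F = 0. Differentiating each term of F:
  d/dx[xy] = x·y' + y
  d/dx[-17] = 0

Collecting, the y'-free part is the partial derivative in x and the y' coefficient is the partial derivative in y:
  ∂F/∂x = y
  ∂F/∂y = x

so d/dx[F(x, y(x))] = ∂F/∂x + (∂F/∂y)·y' = 0. Rearranging,
  dy/dx = -(∂F/∂x)/(∂F/∂y) = -(y)/(x) = -y/x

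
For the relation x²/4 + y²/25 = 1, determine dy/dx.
Differentiate the relation implicitly: treat y = y(x) and apply the chain rule, so every y-derivative picks up a y' = dy/dx factor.

With everything moved to the left-hand side, differentiate term by term:
  d/dx[x^2/4] = x/2
  d/dx[y^2/25] = 2y·y'/25
  d/dx[-1] = 0

Separating the contributions that come from x directly and those that come through y:
  without y':      x/2
  multiplying y':  2y/25

so (x/2) + (2y/25)·y' = 0, and therefore
  dy/dx = -(x/2)/(2y/25) = -25x/(4y)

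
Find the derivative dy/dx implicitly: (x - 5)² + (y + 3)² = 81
Differentiate the relation implicitly: treat y = y(x) and apply the chain rule, so every y-derivative picks up a y' = dy/dx factor.

With everything moved to the left-hand side, differentiate term by term:
  d/dx[(x - 5)^2] = 2x - 10
  d/dx[(y + 3)^2] = 2·y'(y + 3)
  d/dx[-81] = 0

Separating the contributions that come from x directly and those that come through y:
  without y':      2x - 10
  multiplying y':  2y + 6

so (2x - 10) + (2y + 6)·y' = 0, and therefore
  dy/dx = -(2x - 10)/(2y + 6) = (5 - x)/(y + 3)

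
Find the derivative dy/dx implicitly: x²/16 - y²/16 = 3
Differentiate both sides with respect to x, treating y as y(x). By the chain rule, any term containing y contributes a factor of y' = dy/dx when we differentiate it.

Move every term to one side and write the relation as F(x, y) = 0. Term by term,
  d/dx[x^2/16] = x/8
  d/dx[-y^2/16] = -y·y'/8
  d/dx[-3] = 0

The pieces without y' make up ∂F/∂x and the coefficient of y' is ∂F/∂y:
  ∂F/∂x = x/8,
  ∂F/∂y = -y/8.

Since d/dx[F] = ∂F/∂x + (∂F/∂y)·y' = 0, solve for y':
  (∂F/∂y)·y' = -∂F/∂x
  dy/dx = -(∂F/∂x)/(∂F/∂y) = -(x/8)/(-y/8) = x/y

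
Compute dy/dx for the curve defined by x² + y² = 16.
Take d/dx of both sides. Since y is implicitly a function of x, the chain rule attaches a y' = dy/dx factor whenever we differentiate through y.

Set F(x, y) = (left side) − (right side), so the curve is F = 0. Differentiating each term of F:
  d/dx[x^2] = 2x
  d/dx[y^2] = 2y·y'
  d/dx[-16] = 0

Collecting, the y'-free part is the partial derivative in x and the y' coefficient is the partial derivative in y:
  ∂F/∂x = 2x
  ∂F/∂y = 2y

so d/dx[F(x, y(x))] = ∂F/∂x + (∂F/∂y)·y' = 0. Rearranging,
  dy/dx = -(∂F/∂x)/(∂F/∂y) = -(2x)/(2y) = -x/y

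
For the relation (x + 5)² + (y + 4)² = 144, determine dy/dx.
Take d/dx of both sides. Since y is implicitly a function of x, the chain rule attaches a y' = dy/dx factor whenever we differentiate through y.

Set F(x, y) = (left side) − (right side), so the curve is F = 0. Differentiating each term of F:
  d/dx[(x + 5)^2] = 2x + 10
  d/dx[(y + 4)^2] = 2·y'(y + 4)
  d/dx[-144] = 0

Collecting, the y'-free part is the partial derivative in x and the y' coefficient is the partial derivative in y:
  ∂F/∂x = 2x + 10
  ∂F/∂y = 2y + 8

so d/dx[F(x, y(x))] = ∂F/∂x + (∂F/∂y)·y' = 0. Rearranging,
  dy/dx = -(∂F/∂x)/(∂F/∂y) = -(2x + 10)/(2y + 8) = (-x - 5)/(y + 4)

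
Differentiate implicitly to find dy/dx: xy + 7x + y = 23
Differentiate the relation implicitly: treat y = y(x) and apply the chain rule, so every y-derivative picks up a y' = dy/dx factor.

With everything moved to the left-hand side, differentiate term by term:
  d/dx[xy] = x·y' + y
  d/dx[7x] = 7
  d/dx[y] = y'
  d/dx[-23] = 0

Separating the contributions that come from x directly and those that come through y:
  without y':      y + 7
  multiplying y':  x + 1

so (y + 7) + (x + 1)·y' = 0, and therefore
  dy/dx = -(y + 7)/(x + 1) = (-y - 7)/(x + 1)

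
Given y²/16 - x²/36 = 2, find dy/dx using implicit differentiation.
Differentiate the relation implicitly: treat y = y(x) and apply the chain rule, so every y-derivative picks up a y' = dy/dx factor.

With everything moved to the left-hand side, differentiate term by term:
  d/dx[-x^2/36] = -x/18
  d/dx[y^2/16] = y·y'/8
  d/dx[-2] = 0

Separating the contributions that come from x directly and those that come through y:
  without y':      -x/18
  multiplying y':  y/8

so (-x/18) + (y/8)·y' = 0, and therefore
  dy/dx = -(-x/18)/(y/8) = 4x/(9y)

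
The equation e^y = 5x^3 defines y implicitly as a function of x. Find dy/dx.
Differentiate the relation implicitly: treat y = y(x) and apply the chain rule, so every y-derivative picks up a y' = dy/dx factor.

With everything moved to the left-hand side, differentiate term by term:
  d/dx[-5x^3] = -15x^2
  d/dx[e^(y)] = y'·e^(y)

Separating the contributions that come from x directly and those that come through y:
  without y':      -15x^2
  multiplying y':  e^(y)

so (-15x^2) + (e^(y))·y' = 0, and therefore
  dy/dx = -(-15x^2)/(e^(y)) = 15x^2e^(-y)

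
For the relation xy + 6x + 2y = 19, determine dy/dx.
Differentiate the relation implicitly: treat y = y(x) and apply the chain rule, so every y-derivative picks up a y' = dy/dx factor.

With everything moved to the left-hand side, differentiate term by term:
  d/dx[xy] = x·y' + y
  d/dx[6x] = 6
  d/dx[2y] = 2·y'
  d/dx[-19] = 0

Separating the contributions that come from x directly and those that come through y:
  without y':      y + 6
  multiplying y':  x + 2

so (y + 6) + (x + 2)·y' = 0, and therefore
  dy/dx = -(y + 6)/(x + 2) = (-y - 6)/(x + 2)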